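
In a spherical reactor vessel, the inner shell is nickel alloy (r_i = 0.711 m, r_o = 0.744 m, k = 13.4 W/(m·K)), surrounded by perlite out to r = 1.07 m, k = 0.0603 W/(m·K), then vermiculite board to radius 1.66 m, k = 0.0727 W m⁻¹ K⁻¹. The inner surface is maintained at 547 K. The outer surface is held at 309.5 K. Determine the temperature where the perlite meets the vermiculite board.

T = 405 K

Treat each layer as a resistance in series:
  R_nickel alloy = (1/0.711 − 1/0.744)/(4πk) = 0.06238/(4π·13.4) = 3.705×10^-4 K/W
  R_perlite = (1/0.744 − 1/1.07)/(4πk) = 0.4095/(4π·0.0603) = 0.5404 K/W
  R_vermiculite board = (1/1.07 − 1/1.66)/(4πk) = 0.3322/(4π·0.0727) = 0.3636 K/W
ΣR = 3.705×10^-4 + 0.5404 + 0.3636 = 0.9044 K/W
Q = ΔT/ΣR = (547 K − 309.5 K)/0.9044 = 262.6 W
From the inner boundary to the perlite/vermiculite board interface, ΣR_partial = 0.5408 K/W.
T_interface = T_in − Q·ΣR_partial = 547 K − (262.6)(0.5408) = 405 K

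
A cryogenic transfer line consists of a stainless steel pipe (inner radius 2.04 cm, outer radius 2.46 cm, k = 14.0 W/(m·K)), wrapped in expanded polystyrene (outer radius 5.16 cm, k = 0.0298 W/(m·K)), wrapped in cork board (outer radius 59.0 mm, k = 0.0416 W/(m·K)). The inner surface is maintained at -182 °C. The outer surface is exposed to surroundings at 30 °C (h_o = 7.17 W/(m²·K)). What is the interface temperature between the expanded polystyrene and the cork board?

Treat each layer as a resistance in series:
  R'_stainless steel = ln(0.0246/0.0204)/(2πk) = 0.1872/(2π·14.0) = 0.002128 m·K/W
  R'_expanded polystyrene = ln(0.0516/0.0246)/(2πk) = 0.7408/(2π·0.0298) = 3.956 m·K/W
  R'_cork board = ln(0.0590/0.0516)/(2πk) = 0.1340/(2π·0.0416) = 0.5127 m·K/W
  R'_conv,out = 1/(2πr h) = 1/(2π·0.0590·7.17) = 0.3762 m·K/W
ΣR = 0.002128 + 3.956 + 0.5127 + 0.3762 = 4.847 m·K/W
Q' = ΔT/ΣR = (-182 °C − 30 °C)/4.847 = -43.74 W/m
From the inner boundary to the expanded polystyrene/cork board interface, ΣR_partial = 3.958 m·K/W.
T_interface = T_in − Q'·ΣR_partial = -182 °C − (-43.74)(3.958) = -8.9 °C

T = -8.9 °C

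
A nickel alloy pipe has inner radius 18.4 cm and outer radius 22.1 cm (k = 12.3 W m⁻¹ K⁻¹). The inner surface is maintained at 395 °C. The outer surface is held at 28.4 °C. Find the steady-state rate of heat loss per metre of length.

Q' = 155 kW/m

Q' = 2πk·ΔT/ln(r₂/r₁) = 2π × 12.3 × 366.6 / ln(0.221/0.184) = 1.55×10^5 W/m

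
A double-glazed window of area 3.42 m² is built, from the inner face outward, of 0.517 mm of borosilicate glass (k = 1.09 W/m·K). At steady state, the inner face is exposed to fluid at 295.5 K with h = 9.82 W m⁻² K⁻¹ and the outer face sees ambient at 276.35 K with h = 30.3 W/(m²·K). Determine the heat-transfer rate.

Resistance network (inner→outer):
  R_conv,in = 1/(hA) = 1/(9.82·3.42) = 0.02978 K/W
  R_borosilicate glass = L/(kA) = 5.17×10^-4/(1.09·3.42) = 1.387×10^-4 K/W
  R_conv,out = 1/(hA) = 1/(30.3·3.42) = 0.009650 K/W
ΣR = 0.02978 + 1.387×10^-4 + 0.009650 = 0.03957 K/W
Q = ΔT/ΣR = (295.5 K − 276.35 K)/0.03957 = 484 W

Q = 484 W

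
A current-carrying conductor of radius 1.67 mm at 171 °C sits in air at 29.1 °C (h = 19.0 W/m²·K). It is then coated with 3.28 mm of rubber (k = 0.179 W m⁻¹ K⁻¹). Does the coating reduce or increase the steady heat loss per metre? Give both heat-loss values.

increases: 28.3 → 53.4 W/m

Critical radius for a cylinder: r_cr = k/h = 0.00942 m = 0.942 cm.
Outer radius after coating: r₂ = 0.00167 + 0.00328 = 0.00495 m.
Since r₁ < r_cr and r₂ ≤ r_cr, the coating moves toward the maximum at r_cr — heat loss rises.
Bare: R = 1/(2πr₁h) = 5.016 m·K/W; Q = 141.9/5.016 = 28.3 W/m.
Coated: R = R_cond + R_conv = 2.658 m·K/W; Q = 141.9/2.658 = 53.4 W/m.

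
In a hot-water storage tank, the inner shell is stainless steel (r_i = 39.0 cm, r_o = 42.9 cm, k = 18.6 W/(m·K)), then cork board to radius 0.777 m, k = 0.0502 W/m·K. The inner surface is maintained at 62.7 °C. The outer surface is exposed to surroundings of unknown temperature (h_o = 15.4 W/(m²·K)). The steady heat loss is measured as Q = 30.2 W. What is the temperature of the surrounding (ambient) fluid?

T_out = 12.4 °C

Sum the resistances:
  R_stainless steel = (1/0.390 − 1/0.429)/(4πk) = 0.2331/(4π·18.6) = 9.973×10^-4 K/W
  R_cork board = (1/0.429 − 1/0.777)/(4πk) = 1.044/(4π·0.0502) = 1.655 K/W
  R_conv,out = 1/(4πr²h) = 1/(4π·0.777²·15.4) = 0.008559 K/W
ΣR = 1.665 K/W
ΔT = Q·ΣR = 30.2 × 1.665 = 50.28 K
Heat flows outward, so T_out = T_in − ΔT = 62.7 − 50.28 = 12.4 °C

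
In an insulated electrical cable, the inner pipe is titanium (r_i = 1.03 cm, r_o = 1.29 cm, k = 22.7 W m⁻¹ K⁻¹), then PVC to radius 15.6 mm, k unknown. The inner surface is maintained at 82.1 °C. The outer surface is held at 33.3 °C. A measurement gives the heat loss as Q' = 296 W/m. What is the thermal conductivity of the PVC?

k = 0.185 W/m·K

ΣR = ΔT/Q' = |82.1 − 33.3|/296 = 0.1649 m·K/W
Known resistances:
  R'_titanium = ln(0.0129/0.0103)/(2πk) = 0.2251/(2π·22.7) = 0.001578 m·K/W
R_PVC = ΣR − ΣR_known = 0.1649 − 0.001578 = 0.1633 m·K/W
ln(r₂/r₁)/(2πk) = 0.1633 ⇒ k = 0.1900/(2π·0.1633) = 0.185 W/m·K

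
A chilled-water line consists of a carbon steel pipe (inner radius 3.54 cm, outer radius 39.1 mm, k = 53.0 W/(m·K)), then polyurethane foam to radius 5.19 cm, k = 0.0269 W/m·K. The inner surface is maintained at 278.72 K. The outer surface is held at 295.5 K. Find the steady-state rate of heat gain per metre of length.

Q' = 10.0 W/m

Treat each layer as a resistance in series:
  R'_carbon steel = ln(0.0391/0.0354)/(2πk) = 0.09941/(2π·53.0) = 2.985×10^-4 m·K/W
  R'_polyurethane foam = ln(0.0519/0.0391)/(2πk) = 0.2832/(2π·0.0269) = 1.676 m·K/W
ΣR = 2.985×10^-4 + 1.676 = 1.676 m·K/W
Q' = ΔT/ΣR = (278.72 K − 295.5 K)/1.676 = -10.0 W/m
(Negative Q' ⇒ heat flows inward; heat gain = 10.0 W/m.)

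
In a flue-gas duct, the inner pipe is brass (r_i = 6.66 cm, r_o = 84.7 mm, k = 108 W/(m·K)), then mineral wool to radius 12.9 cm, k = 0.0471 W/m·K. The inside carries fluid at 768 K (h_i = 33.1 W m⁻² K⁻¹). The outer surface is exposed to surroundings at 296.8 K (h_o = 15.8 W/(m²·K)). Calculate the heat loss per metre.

Series thermal resistances, inner to outer:
  R'_conv,in = 1/(2πr h) = 1/(2π·0.0666·33.1) = 0.07220 m·K/W
  R'_brass = ln(0.0847/0.0666)/(2πk) = 0.2404/(2π·108) = 3.543×10^-4 m·K/W
  R'_mineral wool = ln(0.129/0.0847)/(2πk) = 0.4207/(2π·0.0471) = 1.422 m·K/W
  R'_conv,out = 1/(2πr h) = 1/(2π·0.129·15.8) = 0.07809 m·K/W
ΣR = 0.07220 + 3.543×10^-4 + 1.422 + 0.07809 = 1.573 m·K/W
Q' = ΔT/ΣR = (768 K − 296.8 K)/1.573 = 300 W/m

Q' = 300 W/m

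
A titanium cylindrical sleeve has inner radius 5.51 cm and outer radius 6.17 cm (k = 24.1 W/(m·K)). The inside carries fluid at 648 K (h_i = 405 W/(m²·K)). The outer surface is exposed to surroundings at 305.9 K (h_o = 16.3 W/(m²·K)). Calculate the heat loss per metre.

Q' = 2060 W/m

Resistance network (inner→outer):
  R'_conv,in = 1/(2πr h) = 1/(2π·0.0551·405) = 0.007132 m·K/W
  R'_titanium = ln(0.0617/0.0551)/(2πk) = 0.1131/(2π·24.1) = 7.471×10^-4 m·K/W
  R'_conv,out = 1/(2πr h) = 1/(2π·0.0617·16.3) = 0.1583 m·K/W
ΣR = 0.007132 + 7.471×10^-4 + 0.1583 = 0.1662 m·K/W
Q' = ΔT/ΣR = (648 K − 305.9 K)/0.1662 = 2060 W/m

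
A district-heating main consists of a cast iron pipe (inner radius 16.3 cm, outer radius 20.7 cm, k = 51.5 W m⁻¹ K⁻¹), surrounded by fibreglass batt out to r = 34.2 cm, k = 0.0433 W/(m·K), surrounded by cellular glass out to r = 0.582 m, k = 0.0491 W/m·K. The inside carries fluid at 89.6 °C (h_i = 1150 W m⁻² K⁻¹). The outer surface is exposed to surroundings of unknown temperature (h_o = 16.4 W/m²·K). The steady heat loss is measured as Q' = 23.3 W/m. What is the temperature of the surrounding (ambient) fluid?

T_out = 6.02 °C

Sum the resistances:
  R'_conv,in = 1/(2πr h) = 1/(2π·0.163·1150) = 8.491×10^-4 m·K/W
  R'_cast iron = ln(0.207/0.163)/(2πk) = 0.2390/(2π·51.5) = 7.385×10^-4 m·K/W
  R'_fibreglass batt = ln(0.342/0.207)/(2πk) = 0.5021/(2π·0.0433) = 1.846 m·K/W
  R'_cellular glass = ln(0.582/0.342)/(2πk) = 0.5317/(2π·0.0491) = 1.723 m·K/W
  R'_conv,out = 1/(2πr h) = 1/(2π·0.582·16.4) = 0.01667 m·K/W
ΣR = 3.587 m·K/W
ΔT = Q'·ΣR = 23.3 × 3.587 = 83.58 K
Heat flows outward, so T_out = T_in − ΔT = 89.6 − 83.58 = 6.02 °C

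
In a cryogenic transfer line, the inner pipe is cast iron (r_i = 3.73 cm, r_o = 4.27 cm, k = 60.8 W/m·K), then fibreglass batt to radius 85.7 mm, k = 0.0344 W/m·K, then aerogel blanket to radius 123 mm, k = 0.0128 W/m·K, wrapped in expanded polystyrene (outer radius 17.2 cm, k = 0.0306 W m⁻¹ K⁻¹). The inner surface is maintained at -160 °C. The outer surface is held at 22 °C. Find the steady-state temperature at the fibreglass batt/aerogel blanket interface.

Resistance network (inner→outer):
  R'_cast iron = ln(0.0427/0.0373)/(2πk) = 0.1352/(2π·60.8) = 3.539×10^-4 m·K/W
  R'_fibreglass batt = ln(0.0857/0.0427)/(2πk) = 0.6967/(2π·0.0344) = 3.223 m·K/W
  R'_aerogel blanket = ln(0.123/0.0857)/(2πk) = 0.3613/(2π·0.0128) = 4.493 m·K/W
  R'_expanded polystyrene = ln(0.172/0.123)/(2πk) = 0.3353/(2π·0.0306) = 1.744 m·K/W
ΣR = 3.539×10^-4 + 3.223 + 4.493 + 1.744 = 9.460 m·K/W
Q' = ΔT/ΣR = (-160 °C − 22 °C)/9.460 = -19.24 W/m
From the inner boundary to the fibreglass batt/aerogel blanket interface, ΣR_partial = 3.223 m·K/W.
T_interface = T_in − Q'·ΣR_partial = -160 °C − (-19.24)(3.223) = -98.0 °C

T = -98.0 °C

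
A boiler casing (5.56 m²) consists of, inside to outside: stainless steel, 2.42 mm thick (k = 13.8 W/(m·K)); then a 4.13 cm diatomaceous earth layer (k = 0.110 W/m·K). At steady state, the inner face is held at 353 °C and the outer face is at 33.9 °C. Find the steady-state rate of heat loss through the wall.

Q = 4.72 kW

Series thermal resistances, inner to outer:
  R_stainless steel = L/(kA) = 0.00242/(13.8·5.56) = 3.154×10^-5 K/W
  R_diatomaceous earth = L/(kA) = 0.0413/(0.110·5.56) = 0.06753 K/W
ΣR = 3.154×10^-5 + 0.06753 = 0.06756 K/W
Q = ΔT/ΣR = (353 °C − 33.9 °C)/0.06756 = 4720 W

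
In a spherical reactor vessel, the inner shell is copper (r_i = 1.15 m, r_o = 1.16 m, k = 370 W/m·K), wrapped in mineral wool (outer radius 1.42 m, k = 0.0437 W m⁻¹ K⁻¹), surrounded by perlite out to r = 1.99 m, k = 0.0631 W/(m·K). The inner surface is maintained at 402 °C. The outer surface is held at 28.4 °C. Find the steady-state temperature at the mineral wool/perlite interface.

Treat each layer as a resistance in series:
  R_copper = (1/1.15 − 1/1.16)/(4πk) = 0.007496/(4π·370) = 1.612×10^-6 K/W
  R_mineral wool = (1/1.16 − 1/1.42)/(4πk) = 0.1578/(4π·0.0437) = 0.2874 K/W
  R_perlite = (1/1.42 − 1/1.99)/(4πk) = 0.2017/(4π·0.0631) = 0.2544 K/W
ΣR = 1.612×10^-6 + 0.2874 + 0.2544 = 0.5418 K/W
Q = ΔT/ΣR = (402 °C − 28.4 °C)/0.5418 = 689.6 W
From the inner boundary to the mineral wool/perlite interface, ΣR_partial = 0.2874 K/W.
T_interface = T_in − Q·ΣR_partial = 402 °C − (689.6)(0.2874) = 204 °C

T = 204 °C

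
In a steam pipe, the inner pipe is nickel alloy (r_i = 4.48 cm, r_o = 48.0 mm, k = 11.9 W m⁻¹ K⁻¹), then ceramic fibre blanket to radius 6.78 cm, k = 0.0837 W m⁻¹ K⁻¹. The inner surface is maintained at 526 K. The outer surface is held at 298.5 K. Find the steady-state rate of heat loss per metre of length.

Q' = 346 W/m

Treat each layer as a resistance in series:
  R'_nickel alloy = ln(0.0480/0.0448)/(2πk) = 0.06899/(2π·11.9) = 9.227×10^-4 m·K/W
  R'_ceramic fibre blanket = ln(0.0678/0.0480)/(2πk) = 0.3454/(2π·0.0837) = 0.6567 m·K/W
ΣR = 9.227×10^-4 + 0.6567 = 0.6576 m·K/W
Q' = ΔT/ΣR = (526 K − 298.5 K)/0.6576 = 346 W/m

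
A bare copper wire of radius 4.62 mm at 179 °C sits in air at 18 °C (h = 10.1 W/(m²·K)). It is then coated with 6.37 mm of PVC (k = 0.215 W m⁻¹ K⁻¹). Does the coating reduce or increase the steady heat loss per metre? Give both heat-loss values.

Critical radius for a cylinder: r_cr = k/h = 0.0213 m = 2.13 cm.
Outer radius after coating: r₂ = 0.00462 + 0.00637 = 0.01099 m.
Since r₁ < r_cr and r₂ ≤ r_cr, the coating moves toward the maximum at r_cr — heat loss rises.
Bare: R = 1/(2πr₁h) = 3.411 m·K/W; Q = 161/3.411 = 47.2 W/m.
Coated: R = R_cond + R_conv = 2.075 m·K/W; Q = 161/2.075 = 77.6 W/m.

increases: 47.2 → 77.6 W/m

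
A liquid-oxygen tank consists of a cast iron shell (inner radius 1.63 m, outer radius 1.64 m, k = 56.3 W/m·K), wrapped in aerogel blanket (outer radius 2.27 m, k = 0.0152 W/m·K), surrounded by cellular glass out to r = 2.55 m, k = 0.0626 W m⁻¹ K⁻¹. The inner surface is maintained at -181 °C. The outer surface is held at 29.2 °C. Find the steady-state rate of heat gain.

Q = 222 W

Resistance network (inner→outer):
  R_cast iron = (1/1.63 − 1/1.64)/(4πk) = 0.003741/(4π·56.3) = 5.287×10^-6 K/W
  R_aerogel blanket = (1/1.64 − 1/2.27)/(4πk) = 0.1692/(4π·0.0152) = 0.8860 K/W
  R_cellular glass = (1/2.27 − 1/2.55)/(4πk) = 0.04837/(4π·0.0626) = 0.06149 K/W
ΣR = 5.287×10^-6 + 0.8860 + 0.06149 = 0.9475 K/W
Q = ΔT/ΣR = (-181 °C − 29.2 °C)/0.9475 = -222 W
(Negative Q ⇒ heat flows inward; heat gain = 222 W.)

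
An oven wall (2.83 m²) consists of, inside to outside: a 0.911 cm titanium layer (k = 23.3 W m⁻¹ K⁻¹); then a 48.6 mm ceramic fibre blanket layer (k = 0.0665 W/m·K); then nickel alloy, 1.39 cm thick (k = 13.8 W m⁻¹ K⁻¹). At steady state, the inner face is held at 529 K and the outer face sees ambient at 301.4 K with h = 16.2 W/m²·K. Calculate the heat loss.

Q = 811 W

Treat each layer as a resistance in series:
  R_titanium = L/(kA) = 0.00911/(23.3·2.83) = 1.382×10^-4 K/W
  R_ceramic fibre blanket = L/(kA) = 0.0486/(0.0665·2.83) = 0.2582 K/W
  R_nickel alloy = L/(kA) = 0.0139/(13.8·2.83) = 3.559×10^-4 K/W
  R_conv,out = 1/(hA) = 1/(16.2·2.83) = 0.02181 K/W
ΣR = 1.382×10^-4 + 0.2582 + 3.559×10^-4 + 0.02181 = 0.2805 K/W
Q = ΔT/ΣR = (529 K − 301.4 K)/0.2805 = 811 W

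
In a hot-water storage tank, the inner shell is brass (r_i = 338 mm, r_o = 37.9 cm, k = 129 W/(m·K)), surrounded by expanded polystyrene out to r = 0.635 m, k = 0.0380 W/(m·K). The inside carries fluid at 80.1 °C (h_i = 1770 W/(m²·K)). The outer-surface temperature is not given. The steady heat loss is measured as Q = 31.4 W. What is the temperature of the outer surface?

Sum the resistances:
  R_conv,in = 1/(4πr²h) = 1/(4π·0.338²·1770) = 3.935×10^-4 K/W
  R_brass = (1/0.338 − 1/0.379)/(4πk) = 0.3201/(4π·129) = 1.974×10^-4 K/W
  R_expanded polystyrene = (1/0.379 − 1/0.635)/(4πk) = 1.064/(4π·0.0380) = 2.228 K/W
ΣR = 2.228 K/W
ΔT = Q·ΣR = 31.4 × 2.228 = 69.96 K
Heat flows outward, so T_out = T_in − ΔT = 80.1 − 69.96 = 10.1 °C

T_out = 10.1 °C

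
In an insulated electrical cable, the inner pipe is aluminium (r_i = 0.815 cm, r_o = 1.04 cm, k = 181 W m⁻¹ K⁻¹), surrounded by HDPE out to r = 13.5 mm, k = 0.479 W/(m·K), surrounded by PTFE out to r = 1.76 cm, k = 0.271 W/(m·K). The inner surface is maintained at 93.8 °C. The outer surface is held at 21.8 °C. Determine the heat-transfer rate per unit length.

Q' = 297 W/m

Treat each layer as a resistance in series:
  R'_aluminium = ln(0.0104/0.00815)/(2πk) = 0.2438/(2π·181) = 2.144×10^-4 m·K/W
  R'_HDPE = ln(0.0135/0.0104)/(2πk) = 0.2609/(2π·0.479) = 0.08668 m·K/W
  R'_PTFE = ln(0.0176/0.0135)/(2πk) = 0.2652/(2π·0.271) = 0.1558 m·K/W
ΣR = 2.144×10^-4 + 0.08668 + 0.1558 = 0.2427 m·K/W
Q' = ΔT/ΣR = (93.8 °C − 21.8 °C)/0.2427 = 297 W/m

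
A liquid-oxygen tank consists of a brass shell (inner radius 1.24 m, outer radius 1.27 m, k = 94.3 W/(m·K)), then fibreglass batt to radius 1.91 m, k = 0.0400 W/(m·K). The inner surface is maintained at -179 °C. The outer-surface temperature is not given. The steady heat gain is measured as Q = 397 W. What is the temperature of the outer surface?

Series resistances:
  R_brass = (1/1.24 − 1/1.27)/(4πk) = 0.01905/(4π·94.3) = 1.608×10^-5 K/W
  R_fibreglass batt = (1/1.27 − 1/1.91)/(4πk) = 0.2638/(4π·0.0400) = 0.5249 K/W
ΣR = 0.5249 K/W
ΔT = Q·ΣR = 397 × 0.5249 = 208.4 K
Heat flows inward, so T_out = T_in + ΔT = -179 + 208.4 = 29.4 °C

T_out = 29.4 °C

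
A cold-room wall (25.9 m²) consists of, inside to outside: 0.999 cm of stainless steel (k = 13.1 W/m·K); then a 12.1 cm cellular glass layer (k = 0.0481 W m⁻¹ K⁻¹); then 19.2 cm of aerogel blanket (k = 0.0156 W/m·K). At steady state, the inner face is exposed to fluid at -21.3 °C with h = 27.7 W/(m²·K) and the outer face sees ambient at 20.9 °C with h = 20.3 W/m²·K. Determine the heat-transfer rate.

Series thermal resistances, inner to outer:
  R_conv,in = 1/(hA) = 1/(27.7·25.9) = 0.001394 K/W
  R_stainless steel = L/(kA) = 0.00999/(13.1·25.9) = 2.944×10^-5 K/W
  R_cellular glass = L/(kA) = 0.121/(0.0481·25.9) = 0.09713 K/W
  R_aerogel blanket = L/(kA) = 0.192/(0.0156·25.9) = 0.4752 K/W
  R_conv,out = 1/(hA) = 1/(20.3·25.9) = 0.001902 K/W
ΣR = 0.001394 + 2.944×10^-5 + 0.09713 + 0.4752 + 0.001902 = 0.5757 K/W
Q = ΔT/ΣR = (-21.3 °C − 20.9 °C)/0.5757 = -73.3 W
(Negative Q ⇒ heat flows inward; heat gain = 73.3 W.)

Q = 73.3 W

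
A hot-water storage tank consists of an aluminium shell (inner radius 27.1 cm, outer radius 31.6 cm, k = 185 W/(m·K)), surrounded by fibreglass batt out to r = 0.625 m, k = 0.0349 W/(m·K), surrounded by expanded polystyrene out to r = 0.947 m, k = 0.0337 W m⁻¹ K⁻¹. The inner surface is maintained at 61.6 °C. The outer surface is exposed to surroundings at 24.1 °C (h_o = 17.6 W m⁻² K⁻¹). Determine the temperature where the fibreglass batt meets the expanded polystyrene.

T = 34.1 °C

Treat each layer as a resistance in series:
  R_aluminium = (1/0.271 − 1/0.316)/(4πk) = 0.5255/(4π·185) = 2.260×10^-4 K/W
  R_fibreglass batt = (1/0.316 − 1/0.625)/(4πk) = 1.565/(4π·0.0349) = 3.567 K/W
  R_expanded polystyrene = (1/0.625 − 1/0.947)/(4πk) = 0.5440/(4π·0.0337) = 1.285 K/W
  R_conv,out = 1/(4πr²h) = 1/(4π·0.947²·17.6) = 0.005042 K/W
ΣR = 2.260×10^-4 + 3.567 + 1.285 + 0.005042 = 4.857 K/W
Q = ΔT/ΣR = (61.6 °C − 24.1 °C)/4.857 = 7.721 W
From the inner boundary to the fibreglass batt/expanded polystyrene interface, ΣR_partial = 3.567 K/W.
T_interface = T_in − Q·ΣR_partial = 61.6 °C − (7.721)(3.567) = 34.1 °C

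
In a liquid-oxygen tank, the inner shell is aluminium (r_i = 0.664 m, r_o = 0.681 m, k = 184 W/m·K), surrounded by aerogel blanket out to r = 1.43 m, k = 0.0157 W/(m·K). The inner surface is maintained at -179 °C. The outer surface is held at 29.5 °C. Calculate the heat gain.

Q = 53.5 W

Treat each layer as a resistance in series:
  R_aluminium = (1/0.664 − 1/0.681)/(4πk) = 0.03760/(4π·184) = 1.626×10^-5 K/W
  R_aerogel blanket = (1/0.681 − 1/1.43)/(4πk) = 0.7691/(4π·0.0157) = 3.898 K/W
ΣR = 1.626×10^-5 + 3.898 = 3.898 K/W
Q = ΔT/ΣR = (-179 °C − 29.5 °C)/3.898 = -53.5 W
(Negative Q ⇒ heat flows inward; heat gain = 53.5 W.)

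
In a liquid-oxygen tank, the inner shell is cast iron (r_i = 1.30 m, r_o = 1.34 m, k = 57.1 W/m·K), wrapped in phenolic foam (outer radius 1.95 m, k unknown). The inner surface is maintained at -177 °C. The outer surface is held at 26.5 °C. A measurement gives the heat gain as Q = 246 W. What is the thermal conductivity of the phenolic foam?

k = 0.0225 W/m·K

ΣR = ΔT/Q = |-177 − 26.5|/246 = 0.8272 K/W
Known resistances:
  R_cast iron = (1/1.30 − 1/1.34)/(4πk) = 0.02296/(4π·57.1) = 3.200×10^-5 K/W
R_phenolic foam = ΣR − ΣR_known = 0.8272 − 3.200×10^-5 = 0.8272 K/W
(1/r₁−1/r₂)/(4πk) = 0.8272 ⇒ k = 0.2334/(4π·0.8272) = 0.0225 W/m·K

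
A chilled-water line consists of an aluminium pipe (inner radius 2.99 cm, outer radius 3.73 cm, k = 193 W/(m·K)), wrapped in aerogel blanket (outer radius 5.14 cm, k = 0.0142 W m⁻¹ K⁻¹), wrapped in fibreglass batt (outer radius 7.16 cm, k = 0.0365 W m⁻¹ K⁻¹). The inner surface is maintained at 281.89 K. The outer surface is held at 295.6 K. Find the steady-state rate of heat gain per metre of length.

Q' = 2.72 W/m

Series thermal resistances, inner to outer:
  R'_aluminium = ln(0.0373/0.0299)/(2πk) = 0.2211/(2π·193) = 1.824×10^-4 m·K/W
  R'_aerogel blanket = ln(0.0514/0.0373)/(2πk) = 0.3206/(2π·0.0142) = 3.594 m·K/W
  R'_fibreglass batt = ln(0.0716/0.0514)/(2πk) = 0.3315/(2π·0.0365) = 1.445 m·K/W
ΣR = 1.824×10^-4 + 3.594 + 1.445 = 5.039 m·K/W
Q' = ΔT/ΣR = (281.89 K − 295.6 K)/5.039 = -2.72 W/m
(Negative Q' ⇒ heat flows inward; heat gain = 2.72 W/m.)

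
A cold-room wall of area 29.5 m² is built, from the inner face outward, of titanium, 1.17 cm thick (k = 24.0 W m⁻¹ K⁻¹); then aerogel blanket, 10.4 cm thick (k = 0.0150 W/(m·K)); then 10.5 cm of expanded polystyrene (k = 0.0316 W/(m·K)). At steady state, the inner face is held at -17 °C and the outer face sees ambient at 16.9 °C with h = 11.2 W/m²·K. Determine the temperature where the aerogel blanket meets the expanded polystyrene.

T = 5.72 °C

Treat each layer as a resistance in series:
  R_titanium = L/(kA) = 0.0117/(24.0·29.5) = 1.653×10^-5 K/W
  R_aerogel blanket = L/(kA) = 0.104/(0.0150·29.5) = 0.2350 K/W
  R_expanded polystyrene = L/(kA) = 0.105/(0.0316·29.5) = 0.1126 K/W
  R_conv,out = 1/(hA) = 1/(11.2·29.5) = 0.003027 K/W
ΣR = 1.653×10^-5 + 0.2350 + 0.1126 + 0.003027 = 0.3506 K/W
Q = ΔT/ΣR = (-17 °C − 16.9 °C)/0.3506 = -96.69 W
From the inner boundary to the aerogel blanket/expanded polystyrene interface, ΣR_partial = 0.2350 K/W.
T_interface = T_in − Q·ΣR_partial = -17 °C − (-96.69)(0.2350) = 5.72 °C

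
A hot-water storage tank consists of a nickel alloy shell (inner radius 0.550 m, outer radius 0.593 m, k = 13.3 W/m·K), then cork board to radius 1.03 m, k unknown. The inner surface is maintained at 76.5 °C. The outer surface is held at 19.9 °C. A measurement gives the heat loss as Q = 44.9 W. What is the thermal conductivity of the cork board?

ΣR = ΔT/Q = |76.5 − 19.9|/44.9 = 1.261 K/W
Known resistances:
  R_nickel alloy = (1/0.550 − 1/0.593)/(4πk) = 0.1318/(4π·13.3) = 7.888×10^-4 K/W
R_cork board = ΣR − ΣR_known = 1.261 − 7.888×10^-4 = 1.260 K/W
(1/r₁−1/r₂)/(4πk) = 1.260 ⇒ k = 0.7155/(4π·1.260) = 0.0452 W/m·K

k = 0.0452 W/m·K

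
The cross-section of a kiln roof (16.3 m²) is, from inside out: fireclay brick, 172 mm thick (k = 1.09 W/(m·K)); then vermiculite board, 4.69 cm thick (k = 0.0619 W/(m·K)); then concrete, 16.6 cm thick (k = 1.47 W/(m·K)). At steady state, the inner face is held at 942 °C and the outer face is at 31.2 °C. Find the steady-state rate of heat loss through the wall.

Treat each layer as a resistance in series:
  R_fireclay brick = L/(kA) = 0.172/(1.09·16.3) = 0.009681 K/W
  R_vermiculite board = L/(kA) = 0.0469/(0.0619·16.3) = 0.04648 K/W
  R_concrete = L/(kA) = 0.166/(1.47·16.3) = 0.006928 K/W
ΣR = 0.009681 + 0.04648 + 0.006928 = 0.06309 K/W
Q = ΔT/ΣR = (942 °C − 31.2 °C)/0.06309 = 14400 W

Q = 14.4 kW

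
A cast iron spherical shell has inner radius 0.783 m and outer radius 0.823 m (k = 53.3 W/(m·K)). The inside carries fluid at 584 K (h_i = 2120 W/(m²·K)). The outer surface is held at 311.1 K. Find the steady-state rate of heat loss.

Series thermal resistances, inner to outer:
  R_conv,in = 1/(4πr²h) = 1/(4π·0.783²·2120) = 6.123×10^-5 K/W
  R_cast iron = (1/0.783 − 1/0.823)/(4πk) = 0.06207/(4π·53.3) = 9.267×10^-5 K/W
ΣR = 6.123×10^-5 + 9.267×10^-5 = 1.539×10^-4 K/W
Q = ΔT/ΣR = (584 K − 311.1 K)/1.539×10^-4 = 1.77×10^6 W

Q = 1.77×10^6 W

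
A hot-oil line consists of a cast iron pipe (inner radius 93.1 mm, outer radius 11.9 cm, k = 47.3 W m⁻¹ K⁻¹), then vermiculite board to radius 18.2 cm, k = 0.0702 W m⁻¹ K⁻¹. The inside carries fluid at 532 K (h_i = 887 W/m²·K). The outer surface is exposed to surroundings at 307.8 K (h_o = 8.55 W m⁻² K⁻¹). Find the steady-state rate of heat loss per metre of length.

Q' = 210 W/m

Resistance network (inner→outer):
  R'_conv,in = 1/(2πr h) = 1/(2π·0.0931·887) = 0.001927 m·K/W
  R'_cast iron = ln(0.119/0.0931)/(2πk) = 0.2454/(2π·47.3) = 8.259×10^-4 m·K/W
  R'_vermiculite board = ln(0.182/0.119)/(2πk) = 0.4249/(2π·0.0702) = 0.9633 m·K/W
  R'_conv,out = 1/(2πr h) = 1/(2π·0.182·8.55) = 0.1023 m·K/W
ΣR = 0.001927 + 8.259×10^-4 + 0.9633 + 0.1023 = 1.068 m·K/W
Q' = ΔT/ΣR = (532 K − 307.8 K)/1.068 = 210 W/m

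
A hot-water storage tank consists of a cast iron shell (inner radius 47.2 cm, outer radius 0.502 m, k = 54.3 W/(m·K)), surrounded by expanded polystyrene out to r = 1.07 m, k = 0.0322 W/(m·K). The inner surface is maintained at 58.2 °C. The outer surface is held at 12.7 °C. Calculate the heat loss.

Series thermal resistances, inner to outer:
  R_cast iron = (1/0.472 − 1/0.502)/(4πk) = 0.1266/(4π·54.3) = 1.856×10^-4 K/W
  R_expanded polystyrene = (1/0.502 − 1/1.07)/(4πk) = 1.057/(4π·0.0322) = 2.613 K/W
ΣR = 1.856×10^-4 + 2.613 = 2.613 K/W
Q = ΔT/ΣR = (58.2 °C − 12.7 °C)/2.613 = 17.4 W

Q = 17.4 W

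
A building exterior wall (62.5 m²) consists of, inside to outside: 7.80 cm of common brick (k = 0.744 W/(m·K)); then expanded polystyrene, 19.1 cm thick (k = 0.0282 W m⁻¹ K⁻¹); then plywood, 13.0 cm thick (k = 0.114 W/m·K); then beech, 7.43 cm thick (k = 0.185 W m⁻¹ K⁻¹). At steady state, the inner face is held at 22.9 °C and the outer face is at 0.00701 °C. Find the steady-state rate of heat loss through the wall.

Q = 170 W

Series thermal resistances, inner to outer:
  R_common brick = L/(kA) = 0.0780/(0.744·62.5) = 0.001677 K/W
  R_expanded polystyrene = L/(kA) = 0.191/(0.0282·62.5) = 0.1084 K/W
  R_plywood = L/(kA) = 0.130/(0.114·62.5) = 0.01825 K/W
  R_beech = L/(kA) = 0.0743/(0.185·62.5) = 0.006426 K/W
ΣR = 0.001677 + 0.1084 + 0.01825 + 0.006426 = 0.1348 K/W
Q = ΔT/ΣR = (22.9 °C − 0.00701 °C)/0.1348 = 170 W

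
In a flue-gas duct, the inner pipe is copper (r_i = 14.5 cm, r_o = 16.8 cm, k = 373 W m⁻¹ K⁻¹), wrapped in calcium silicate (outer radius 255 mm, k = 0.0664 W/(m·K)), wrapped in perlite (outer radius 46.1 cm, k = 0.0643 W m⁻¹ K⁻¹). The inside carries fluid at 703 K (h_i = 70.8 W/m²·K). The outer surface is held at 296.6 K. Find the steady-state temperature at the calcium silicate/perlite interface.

Treat each layer as a resistance in series:
  R'_conv,in = 1/(2πr h) = 1/(2π·0.145·70.8) = 0.01550 m·K/W
  R'_copper = ln(0.168/0.145)/(2πk) = 0.1472/(2π·373) = 6.282×10^-5 m·K/W
  R'_calcium silicate = ln(0.255/0.168)/(2πk) = 0.4173/(2π·0.0664) = 1.000 m·K/W
  R'_perlite = ln(0.461/0.255)/(2πk) = 0.5921/(2π·0.0643) = 1.466 m·K/W
ΣR = 0.01550 + 6.282×10^-5 + 1.000 + 1.466 = 2.482 m·K/W
Q' = ΔT/ΣR = (703 K − 296.6 K)/2.482 = 163.7 W/m
From the inner boundary to the calcium silicate/perlite interface, ΣR_partial = 1.016 m·K/W.
T_interface = T_in − Q'·ΣR_partial = 703 K − (163.7)(1.016) = 537 K

T = 537 K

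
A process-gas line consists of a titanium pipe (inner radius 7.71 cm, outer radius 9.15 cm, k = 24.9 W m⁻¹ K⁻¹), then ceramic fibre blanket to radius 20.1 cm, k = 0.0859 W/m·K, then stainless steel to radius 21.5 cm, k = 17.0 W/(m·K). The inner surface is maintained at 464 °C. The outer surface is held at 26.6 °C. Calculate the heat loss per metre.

Series thermal resistances, inner to outer:
  R'_titanium = ln(0.0915/0.0771)/(2πk) = 0.1712/(2π·24.9) = 0.001094 m·K/W
  R'_ceramic fibre blanket = ln(0.201/0.0915)/(2πk) = 0.7870/(2π·0.0859) = 1.458 m·K/W
  R'_stainless steel = ln(0.215/0.201)/(2πk) = 0.06733/(2π·17.0) = 6.304×10^-4 m·K/W
ΣR = 0.001094 + 1.458 + 6.304×10^-4 = 1.460 m·K/W
Q' = ΔT/ΣR = (464 °C − 26.6 °C)/1.460 = 300 W/m

Q' = 300 W/m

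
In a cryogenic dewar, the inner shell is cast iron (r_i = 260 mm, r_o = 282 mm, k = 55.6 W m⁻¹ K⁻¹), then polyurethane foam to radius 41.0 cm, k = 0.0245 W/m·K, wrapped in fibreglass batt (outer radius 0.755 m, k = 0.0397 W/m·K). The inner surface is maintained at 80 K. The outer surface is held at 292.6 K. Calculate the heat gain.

Resistance network (inner→outer):
  R_cast iron = (1/0.260 − 1/0.282)/(4πk) = 0.3001/(4π·55.6) = 4.295×10^-4 K/W
  R_polyurethane foam = (1/0.282 − 1/0.410)/(4πk) = 1.107/(4π·0.0245) = 3.596 K/W
  R_fibreglass batt = (1/0.410 − 1/0.755)/(4πk) = 1.115/(4π·0.0397) = 2.234 K/W
ΣR = 4.295×10^-4 + 3.596 + 2.234 = 5.830 K/W
Q = ΔT/ΣR = (80 K − 292.6 K)/5.830 = -36.5 W
(Negative Q ⇒ heat flows inward; heat gain = 36.5 W.)

Q = 36.5 W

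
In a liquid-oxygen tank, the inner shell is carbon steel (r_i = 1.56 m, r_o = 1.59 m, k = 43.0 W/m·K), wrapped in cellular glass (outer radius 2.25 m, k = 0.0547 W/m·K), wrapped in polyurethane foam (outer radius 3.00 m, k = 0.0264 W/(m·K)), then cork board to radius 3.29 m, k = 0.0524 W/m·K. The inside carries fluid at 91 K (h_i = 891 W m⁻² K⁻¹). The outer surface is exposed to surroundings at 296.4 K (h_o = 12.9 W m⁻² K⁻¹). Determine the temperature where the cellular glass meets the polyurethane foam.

Series thermal resistances, inner to outer:
  R_conv,in = 1/(4πr²h) = 1/(4π·1.56²·891) = 3.670×10^-5 K/W
  R_carbon steel = (1/1.56 − 1/1.59)/(4πk) = 0.01209/(4π·43.0) = 2.238×10^-5 K/W
  R_cellular glass = (1/1.59 − 1/2.25)/(4πk) = 0.1845/(4π·0.0547) = 0.2684 K/W
  R_polyurethane foam = (1/2.25 − 1/3.00)/(4πk) = 0.1111/(4π·0.0264) = 0.3349 K/W
  R_cork board = (1/3.00 − 1/3.29)/(4πk) = 0.02938/(4π·0.0524) = 0.04462 K/W
  R_conv,out = 1/(4πr²h) = 1/(4π·3.29²·12.9) = 5.699×10^-4 K/W
ΣR = 3.670×10^-5 + 2.238×10^-5 + 0.2684 + 0.3349 + 0.04462 + 5.699×10^-4 = 0.6485 K/W
Q = ΔT/ΣR = (91 K − 296.4 K)/0.6485 = -316.7 W
From the inner boundary to the cellular glass/polyurethane foam interface, ΣR_partial = 0.2685 K/W.
T_interface = T_in − Q·ΣR_partial = 91 K − (-316.7)(0.2685) = 176.0 K

T = 176.0 K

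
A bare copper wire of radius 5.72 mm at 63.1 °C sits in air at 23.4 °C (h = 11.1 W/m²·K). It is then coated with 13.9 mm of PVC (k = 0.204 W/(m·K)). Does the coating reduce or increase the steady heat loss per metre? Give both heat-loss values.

Critical radius for a cylinder: r_cr = k/h = 0.0184 m = 1.84 cm.
Outer radius after coating: r₂ = 0.00572 + 0.0139 = 0.01962 m.
r₁ < r_cr < r₂: heat loss rises to a maximum at r_cr then falls. Whether the coating helps depends on whether Q(r₂) has dropped back below Q(r₁).
Bare: R = 1/(2πr₁h) = 2.507 m·K/W; Q = 39.7/2.507 = 15.8 W/m.
Coated: R = R_cond + R_conv = 1.692 m·K/W; Q = 39.7/1.692 = 23.5 W/m.

increases: 15.8 → 23.5 W/m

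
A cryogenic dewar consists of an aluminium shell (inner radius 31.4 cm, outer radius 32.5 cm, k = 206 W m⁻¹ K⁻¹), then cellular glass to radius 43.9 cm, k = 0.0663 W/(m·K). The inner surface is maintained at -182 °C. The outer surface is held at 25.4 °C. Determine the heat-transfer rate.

Treat each layer as a resistance in series:
  R_aluminium = (1/0.314 − 1/0.325)/(4πk) = 0.1078/(4π·206) = 4.164×10^-5 K/W
  R_cellular glass = (1/0.325 − 1/0.439)/(4πk) = 0.7990/(4π·0.0663) = 0.9590 K/W
ΣR = 4.164×10^-5 + 0.9590 = 0.9590 K/W
Q = ΔT/ΣR = (-182 °C − 25.4 °C)/0.9590 = -216 W
(Negative Q ⇒ heat flows inward; heat gain = 216 W.)

Q = 216 W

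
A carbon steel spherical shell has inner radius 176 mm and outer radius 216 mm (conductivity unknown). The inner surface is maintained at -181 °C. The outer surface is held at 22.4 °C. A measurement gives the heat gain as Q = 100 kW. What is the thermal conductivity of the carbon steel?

ΣR = ΔT/Q = |-181 − 22.4|/1.00×10^5 = 0.002034 K/W
(1/r₁−1/r₂)/(4πk) = 0.002034 ⇒ k = 1.052/(4π·0.002034) = 41.2 W/m·K

k = 41.2 W/m·K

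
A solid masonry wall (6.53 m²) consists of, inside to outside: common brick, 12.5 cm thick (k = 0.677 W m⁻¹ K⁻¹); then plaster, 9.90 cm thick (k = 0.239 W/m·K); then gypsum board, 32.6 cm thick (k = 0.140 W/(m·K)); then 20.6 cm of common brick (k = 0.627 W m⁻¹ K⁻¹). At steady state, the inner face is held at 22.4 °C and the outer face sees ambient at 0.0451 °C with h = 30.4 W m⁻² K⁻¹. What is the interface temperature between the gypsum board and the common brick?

Resistance network (inner→outer):
  R_common brick = L/(kA) = 0.125/(0.677·6.53) = 0.02828 K/W
  R_plaster = L/(kA) = 0.0990/(0.239·6.53) = 0.06343 K/W
  R_gypsum board = L/(kA) = 0.326/(0.140·6.53) = 0.3566 K/W
  R_common brick = L/(kA) = 0.206/(0.627·6.53) = 0.05031 K/W
  R_conv,out = 1/(hA) = 1/(30.4·6.53) = 0.005037 K/W
ΣR = 0.02828 + 0.06343 + 0.3566 + 0.05031 + 0.005037 = 0.5037 K/W
Q = ΔT/ΣR = (22.4 °C − 0.0451 °C)/0.5037 = 44.38 W
From the inner boundary to the gypsum board/common brick interface, ΣR_partial = 0.4483 K/W.
T_interface = T_in − Q·ΣR_partial = 22.4 °C − (44.38)(0.4483) = 2.50 °C

T = 2.50 °C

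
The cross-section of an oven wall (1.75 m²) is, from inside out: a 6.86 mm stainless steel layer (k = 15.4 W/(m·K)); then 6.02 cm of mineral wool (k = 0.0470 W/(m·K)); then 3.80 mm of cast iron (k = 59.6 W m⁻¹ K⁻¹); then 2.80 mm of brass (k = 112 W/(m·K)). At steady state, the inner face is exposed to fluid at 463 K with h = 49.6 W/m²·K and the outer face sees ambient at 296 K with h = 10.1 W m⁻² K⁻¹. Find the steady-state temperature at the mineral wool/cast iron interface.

Series thermal resistances, inner to outer:
  R_conv,in = 1/(hA) = 1/(49.6·1.75) = 0.01152 K/W
  R_stainless steel = L/(kA) = 0.00686/(15.4·1.75) = 2.545×10^-4 K/W
  R_mineral wool = L/(kA) = 0.0602/(0.0470·1.75) = 0.7319 K/W
  R_cast iron = L/(kA) = 0.00380/(59.6·1.75) = 3.643×10^-5 K/W
  R_brass = L/(kA) = 0.00280/(112·1.75) = 1.429×10^-5 K/W
  R_conv,out = 1/(hA) = 1/(10.1·1.75) = 0.05658 K/W
ΣR = 0.01152 + 2.545×10^-4 + 0.7319 + 3.643×10^-5 + 1.429×10^-5 + 0.05658 = 0.8003 K/W
Q = ΔT/ΣR = (463 K − 296 K)/0.8003 = 208.7 W
From the inner boundary to the mineral wool/cast iron interface, ΣR_partial = 0.7437 K/W.
T_interface = T_in − Q·ΣR_partial = 463 K − (208.7)(0.7437) = 307.8 K

T = 307.8 K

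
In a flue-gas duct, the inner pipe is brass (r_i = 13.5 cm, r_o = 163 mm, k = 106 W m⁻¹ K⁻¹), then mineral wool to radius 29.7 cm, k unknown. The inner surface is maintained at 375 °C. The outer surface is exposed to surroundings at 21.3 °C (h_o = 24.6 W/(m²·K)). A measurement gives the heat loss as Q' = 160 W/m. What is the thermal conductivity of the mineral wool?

k = 0.0436 W/m·K

ΣR = ΔT/Q' = |375 − 21.3|/160 = 2.211 m·K/W
Known resistances:
  R'_brass = ln(0.163/0.135)/(2πk) = 0.1885/(2π·106) = 2.830×10^-4 m·K/W
  R'_conv,out = 1/(2πr h) = 1/(2π·0.297·24.6) = 0.02178 m·K/W
R_mineral wool = ΣR − ΣR_known = 2.211 − 0.02206 = 2.189 m·K/W
ln(r₂/r₁)/(2πk) = 2.189 ⇒ k = 0.6000/(2π·2.189) = 0.0436 W/m·K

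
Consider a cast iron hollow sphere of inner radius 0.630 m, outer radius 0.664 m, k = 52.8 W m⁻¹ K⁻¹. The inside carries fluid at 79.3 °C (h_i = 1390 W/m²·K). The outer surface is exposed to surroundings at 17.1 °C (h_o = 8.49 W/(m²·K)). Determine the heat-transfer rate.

Q = 2.89 kW

Treat each layer as a resistance in series:
  R_conv,in = 1/(4πr²h) = 1/(4π·0.630²·1390) = 1.442×10^-4 K/W
  R_cast iron = (1/0.630 − 1/0.664)/(4πk) = 0.08128/(4π·52.8) = 1.225×10^-4 K/W
  R_conv,out = 1/(4πr²h) = 1/(4π·0.664²·8.49) = 0.02126 K/W
ΣR = 1.442×10^-4 + 1.225×10^-4 + 0.02126 = 0.02153 K/W
Q = ΔT/ΣR = (79.3 °C − 17.1 °C)/0.02153 = 2890 W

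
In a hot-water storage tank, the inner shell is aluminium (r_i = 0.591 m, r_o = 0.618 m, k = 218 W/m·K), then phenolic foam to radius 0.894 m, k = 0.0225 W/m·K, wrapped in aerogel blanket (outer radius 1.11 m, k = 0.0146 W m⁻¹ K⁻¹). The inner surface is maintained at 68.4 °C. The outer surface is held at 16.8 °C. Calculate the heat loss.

Treat each layer as a resistance in series:
  R_aluminium = (1/0.591 − 1/0.618)/(4πk) = 0.07392/(4π·218) = 2.698×10^-5 K/W
  R_phenolic foam = (1/0.618 − 1/0.894)/(4πk) = 0.4996/(4π·0.0225) = 1.767 K/W
  R_aerogel blanket = (1/0.894 − 1/1.11)/(4πk) = 0.2177/(4π·0.0146) = 1.186 K/W
ΣR = 2.698×10^-5 + 1.767 + 1.186 = 2.953 K/W
Q = ΔT/ΣR = (68.4 °C − 16.8 °C)/2.953 = 17.5 W

Q = 17.5 W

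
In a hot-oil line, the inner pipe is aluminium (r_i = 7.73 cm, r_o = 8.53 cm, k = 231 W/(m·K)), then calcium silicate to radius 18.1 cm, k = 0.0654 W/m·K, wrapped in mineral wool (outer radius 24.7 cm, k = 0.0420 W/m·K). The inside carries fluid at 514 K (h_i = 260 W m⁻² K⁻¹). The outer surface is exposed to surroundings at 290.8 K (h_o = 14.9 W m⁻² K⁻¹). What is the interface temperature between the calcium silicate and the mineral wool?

T = 380 K

Treat each layer as a resistance in series:
  R'_conv,in = 1/(2πr h) = 1/(2π·0.0773·260) = 0.007919 m·K/W
  R'_aluminium = ln(0.0853/0.0773)/(2πk) = 0.09848/(2π·231) = 6.785×10^-5 m·K/W
  R'_calcium silicate = ln(0.181/0.0853)/(2πk) = 0.7523/(2π·0.0654) = 1.831 m·K/W
  R'_mineral wool = ln(0.247/0.181)/(2πk) = 0.3109/(2π·0.0420) = 1.178 m·K/W
  R'_conv,out = 1/(2πr h) = 1/(2π·0.247·14.9) = 0.04325 m·K/W
ΣR = 0.007919 + 6.785×10^-5 + 1.831 + 1.178 + 0.04325 = 3.060 m·K/W
Q' = ΔT/ΣR = (514 K − 290.8 K)/3.060 = 72.94 W/m
From the inner boundary to the calcium silicate/mineral wool interface, ΣR_partial = 1.839 m·K/W.
T_interface = T_in − Q'·ΣR_partial = 514 K − (72.94)(1.839) = 380 K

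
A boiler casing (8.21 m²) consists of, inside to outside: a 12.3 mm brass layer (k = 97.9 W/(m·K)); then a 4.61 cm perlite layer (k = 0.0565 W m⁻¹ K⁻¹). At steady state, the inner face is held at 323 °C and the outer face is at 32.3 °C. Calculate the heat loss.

Q = 2.92 kW

Series thermal resistances, inner to outer:
  R_brass = L/(kA) = 0.0123/(97.9·8.21) = 1.530×10^-5 K/W
  R_perlite = L/(kA) = 0.0461/(0.0565·8.21) = 0.09938 K/W
ΣR = 1.530×10^-5 + 0.09938 = 0.09940 K/W
Q = ΔT/ΣR = (323 °C − 32.3 °C)/0.09940 = 2920 W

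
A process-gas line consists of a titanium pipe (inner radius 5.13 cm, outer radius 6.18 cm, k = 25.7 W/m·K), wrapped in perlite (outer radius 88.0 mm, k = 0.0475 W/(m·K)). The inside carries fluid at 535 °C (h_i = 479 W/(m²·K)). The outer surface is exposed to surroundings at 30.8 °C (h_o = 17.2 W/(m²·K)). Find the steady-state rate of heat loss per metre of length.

Q' = 389 W/m

Series thermal resistances, inner to outer:
  R'_conv,in = 1/(2πr h) = 1/(2π·0.0513·479) = 0.006477 m·K/W
  R'_titanium = ln(0.0618/0.0513)/(2πk) = 0.1862/(2π·25.7) = 0.001153 m·K/W
  R'_perlite = ln(0.0880/0.0618)/(2πk) = 0.3534/(2π·0.0475) = 1.184 m·K/W
  R'_conv,out = 1/(2πr h) = 1/(2π·0.0880·17.2) = 0.1051 m·K/W
ΣR = 0.006477 + 0.001153 + 1.184 + 0.1051 = 1.297 m·K/W
Q' = ΔT/ΣR = (535 °C − 30.8 °C)/1.297 = 389 W/m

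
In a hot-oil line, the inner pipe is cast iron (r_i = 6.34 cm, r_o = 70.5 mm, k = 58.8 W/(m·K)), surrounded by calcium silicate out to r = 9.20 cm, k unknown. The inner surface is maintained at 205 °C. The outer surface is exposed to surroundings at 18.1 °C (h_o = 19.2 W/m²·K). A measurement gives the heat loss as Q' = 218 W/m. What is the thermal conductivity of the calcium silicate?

k = 0.0552 W/m·K

ΣR = ΔT/Q' = |205 − 18.1|/218 = 0.8573 m·K/W
Known resistances:
  R'_cast iron = ln(0.0705/0.0634)/(2πk) = 0.1061/(2π·58.8) = 2.873×10^-4 m·K/W
  R'_conv,out = 1/(2πr h) = 1/(2π·0.0920·19.2) = 0.09010 m·K/W
R_calcium silicate = ΣR − ΣR_known = 0.8573 − 0.09039 = 0.7669 m·K/W
ln(r₂/r₁)/(2πk) = 0.7669 ⇒ k = 0.2662/(2π·0.7669) = 0.0552 W/m·K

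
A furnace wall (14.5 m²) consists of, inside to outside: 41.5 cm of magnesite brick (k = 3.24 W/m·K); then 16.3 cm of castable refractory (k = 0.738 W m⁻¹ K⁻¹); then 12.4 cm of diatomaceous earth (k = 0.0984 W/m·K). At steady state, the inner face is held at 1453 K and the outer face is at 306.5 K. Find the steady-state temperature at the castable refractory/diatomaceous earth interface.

T = 1204 K

Resistance network (inner→outer):
  R_magnesite brick = L/(kA) = 0.415/(3.24·14.5) = 0.008834 K/W
  R_castable refractory = L/(kA) = 0.163/(0.738·14.5) = 0.01523 K/W
  R_diatomaceous earth = L/(kA) = 0.124/(0.0984·14.5) = 0.08691 K/W
ΣR = 0.008834 + 0.01523 + 0.08691 = 0.1110 K/W
Q = ΔT/ΣR = (1453 K − 306.5 K)/0.1110 = 10330 W
From the inner boundary to the castable refractory/diatomaceous earth interface, ΣR_partial = 0.02406 K/W.
T_interface = T_in − Q·ΣR_partial = 1453 K − (10330)(0.02406) = 1204 K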